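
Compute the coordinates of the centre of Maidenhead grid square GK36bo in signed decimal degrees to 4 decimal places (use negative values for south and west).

16.6042, -53.8750

Field G=6, K=10: +6·20° lon, +10·10° lat → SW at lon -60°, lat 10°.
Square 3, 6: +3·2° lon, +6·1° lat → SW at lon -54°, lat 16°.
Subsquare b=1, o=14: +1·0.0833333° lon, +14·0.0416667° lat → SW at lon -53.9167°, lat 16.5833°.
Cell spans 0.0833333° lon × 0.0416667° lat. Centre is SW corner plus half of each.
latitude 16.6042, longitude -53.8750.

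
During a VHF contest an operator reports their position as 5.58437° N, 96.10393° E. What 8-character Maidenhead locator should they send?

Shift to the Maidenhead origin (180°W, 90°S): lon 276.10393, lat 95.58437.
Field (20°×10°, letters A–R): 276.10393/20 → 13 → N, 95.58437/10 → 9 → J; chars NJ.
Square (2°×1°, digits 0–9): 16.10393/2 → 8, 5.58437/1 → 5; chars 85.
Subsquare (5′×2.5′, letters a–x): 0.10393/0.0833333 → 1 → b, 0.58437/0.0416667 → 14 → o; chars bo.
Extended square (30″×15″, digits 0–9): 0.02060/0.00833333 → 2, 0.00104/0.00416667 → 0; chars 20.

NJ85bo20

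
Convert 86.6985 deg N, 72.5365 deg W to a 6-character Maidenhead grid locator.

Add 180° to longitude and 90° to latitude: 107.4635, 176.6985.
Field: lon ⌊107.4635/20⌋ = 5 → F; lat ⌊176.6985/10⌋ = 17 → R.
Square: lon ⌊7.4635/2⌋ = 3; lat ⌊6.6985/1⌋ = 6.
Subsquare: lon ⌊1.4635/0.0833333⌋ = 17 → r; lat ⌊0.6985/0.0416667⌋ = 16 → q.

FR36rq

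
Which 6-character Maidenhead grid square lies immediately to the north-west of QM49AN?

QM39xo

Longitude subsquare a = 0; −1 → -1, wraps to 23 = x, carry into square.
Longitude square 4; −1 → 3.
Latitude subsquare n = 13; +1 → 14 = o.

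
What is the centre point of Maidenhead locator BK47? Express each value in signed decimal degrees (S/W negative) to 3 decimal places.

17.500, -151.000

Field B=1, K=10: +1·20° lon, +10·10° lat → SW at lon -160°, lat 10°.
Square 4, 7: +4·2° lon, +7·1° lat → SW at lon -152°, lat 17°.
Cell spans 2° lon × 1° lat. Centre is SW corner plus half of each.
latitude 17.500, longitude -151.000.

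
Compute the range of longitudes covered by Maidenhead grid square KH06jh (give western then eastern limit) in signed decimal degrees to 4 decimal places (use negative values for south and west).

Field K=10, H=7: +10·20° lon, +7·10° lat → SW at lon 20°, lat -20°.
Square 0, 6: +0·2° lon, +6·1° lat → SW at lon 20°, lat -14°.
Subsquare j=9, h=7: +9·0.0833333° lon, +7·0.0416667° lat → SW at lon 20.75°, lat -13.7083°.
Cell spans 0.0833333° lon × 0.0416667° lat.
west 20.7500, east 20.8333.

20.7500, 20.8333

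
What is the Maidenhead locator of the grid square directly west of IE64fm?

IE64em

Longitude subsquare f = 5; −1 → 4 = e.
The latitude characters are unchanged.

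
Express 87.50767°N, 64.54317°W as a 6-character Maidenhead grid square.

FR77rm

Shift to the Maidenhead origin (180°W, 90°S): lon 115.4568, lat 177.5077.
Field: 115.4568/20 → 5 → F, 177.5077/10 → 17 → R; chars FR.
Square: 15.4568/2 → 7, 7.5077/1 → 7; chars 77.
Subsquare: 1.4568/0.0833333 → 17 → r, 0.5077/0.0416667 → 12 → m; chars rm.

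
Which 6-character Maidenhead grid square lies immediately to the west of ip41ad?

IP31xd

Longitude subsquare a = 0; −1 → -1, wraps to 23 = x, carry into square.
Longitude square 4; −1 → 3.
The latitude characters are unchanged.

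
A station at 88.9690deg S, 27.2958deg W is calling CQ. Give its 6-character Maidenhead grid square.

HA61ia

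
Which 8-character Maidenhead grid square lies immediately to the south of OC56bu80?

OC56bt89

Latitude extended square 0; −1 → -1, wraps to 9, carry into subsquare.
Latitude subsquare u = 20; −1 → 19 = t.
The longitude characters are unchanged.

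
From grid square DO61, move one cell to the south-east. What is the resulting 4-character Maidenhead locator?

DO70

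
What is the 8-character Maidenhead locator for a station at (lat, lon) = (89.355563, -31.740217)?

HR49di15

Shift to the Maidenhead origin (180°W, 90°S): lon 148.25978, lat 179.35556.
Field (20°×10°, letters A–R): lon ⌊148.25978/20⌋ = 7 → H; lat ⌊179.35556/10⌋ = 17 → R.
Square (2°×1°, digits 0–9): lon ⌊8.25978/2⌋ = 4; lat ⌊9.35556/1⌋ = 9.
Subsquare (5′×2.5′, letters a–x): lon ⌊0.25978/0.0833333⌋ = 3 → d; lat ⌊0.35556/0.0416667⌋ = 8 → i.
Extended square (30″×15″, digits 0–9): lon ⌊0.00978/0.00833333⌋ = 1; lat ⌊0.02223/0.00416667⌋ = 5.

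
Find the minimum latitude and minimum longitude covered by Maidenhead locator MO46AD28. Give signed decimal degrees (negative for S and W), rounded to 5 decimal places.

Field M=12, O=14: +12·20° lon, +14·10° lat → SW at lon 60°, lat 50°.
Square 4, 6: +4·2° lon, +6·1° lat → SW at lon 68°, lat 56°.
Subsquare a=0, d=3: +0·0.0833333° lon, +3·0.0416667° lat → SW at lon 68°, lat 56.125°.
Extended square 2, 8: +2·0.00833333° lon, +8·0.00416667° lat → SW at lon 68.0167°, lat 56.1583°.
latitude 56.15833, longitude 68.01667.

56.15833, 68.01667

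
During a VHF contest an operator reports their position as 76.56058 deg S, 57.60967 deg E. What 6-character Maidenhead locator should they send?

LB83tk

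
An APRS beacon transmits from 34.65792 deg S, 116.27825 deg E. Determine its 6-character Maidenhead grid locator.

Offset from 180°W / 90°S: lon 296.2783°, lat 55.3421°.
Field: lon ⌊296.2783/20⌋ = 14 → O; lat ⌊55.3421/10⌋ = 5 → F.
Square: lon ⌊16.2783/2⌋ = 8; lat ⌊5.3421/1⌋ = 5.
Subsquare: lon ⌊0.2783/0.0833333⌋ = 3 → d; lat ⌊0.3421/0.0416667⌋ = 8 → i.

OF85di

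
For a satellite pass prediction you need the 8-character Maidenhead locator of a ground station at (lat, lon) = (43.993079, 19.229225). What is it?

JN93ox78

Shift to the Maidenhead origin (180°W, 90°S): lon 199.22922, lat 133.99308.
Field: lon ⌊199.22922/20⌋ = 9 → J; lat ⌊133.99308/10⌋ = 13 → N.
Square: lon ⌊19.22922/2⌋ = 9; lat ⌊3.99308/1⌋ = 3.
Subsquare: lon ⌊1.22922/0.0833333⌋ = 14 → o; lat ⌊0.99308/0.0416667⌋ = 23 → x.
Extended square: lon ⌊0.06256/0.00833333⌋ = 7; lat ⌊0.03475/0.00416667⌋ = 8.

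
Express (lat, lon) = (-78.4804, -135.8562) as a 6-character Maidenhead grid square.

Offset from 180°W / 90°S: lon 44.1438°, lat 11.5196°.
Field (20°×10°, letters A–R): 44.1438/20 → 2 → C, 11.5196/10 → 1 → B; chars CB.
Square (2°×1°, digits 0–9): 4.1438/2 → 2, 1.5196/1 → 1; chars 21.
Subsquare (5′×2.5′, letters a–x): 0.1438/0.0833333 → 1 → b, 0.5196/0.0416667 → 12 → m; chars bm.

CB21bm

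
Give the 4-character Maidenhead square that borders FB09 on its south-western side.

Longitude square 0; −1 → -1, wraps to 9, carry into field.
Longitude field F = 5; −1 → 4 = E.
Latitude square 9; −1 → 8.

EB98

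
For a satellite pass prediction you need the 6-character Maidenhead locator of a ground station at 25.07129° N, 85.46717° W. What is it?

Offset from 180°W / 90°S: lon 94.5328°, lat 115.0713°.
Field: lon ⌊94.5328/20⌋ = 4 → E; lat ⌊115.0713/10⌋ = 11 → L.
Square: lon ⌊14.5328/2⌋ = 7; lat ⌊5.0713/1⌋ = 5.
Subsquare: lon ⌊0.5328/0.0833333⌋ = 6 → g; lat ⌊0.0713/0.0416667⌋ = 1 → b.

EL75gb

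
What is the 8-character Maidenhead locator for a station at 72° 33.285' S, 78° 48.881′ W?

Offset from 180°W / 90°S: lon 101.18532°, lat 17.44525°.
Field: 101.18532/20 → 5 → F, 17.44525/10 → 1 → B; chars FB.
Square: 1.18532/2 → 0, 7.44525/1 → 7; chars 07.
Subsquare: 1.18532/0.0833333 → 14 → o, 0.44525/0.0416667 → 10 → k; chars ok.
Extended square: 0.01865/0.00833333 → 2, 0.02858/0.00416667 → 6; chars 26.

FB07ok26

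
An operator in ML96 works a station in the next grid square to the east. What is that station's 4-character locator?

Longitude square 9; +1 → 10, wraps to 0, carry into field.
Longitude field M = 12; +1 → 13 = N.
The latitude characters are unchanged.

NL06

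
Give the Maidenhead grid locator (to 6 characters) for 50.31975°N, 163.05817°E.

Add 180° to longitude and 90° to latitude: 343.0582, 140.3197.
Field: 343.0582/20 → 17 → R, 140.3197/10 → 14 → O; chars RO.
Square: 3.0582/2 → 1, 0.3197/1 → 0; chars 10.
Subsquare: 1.0582/0.0833333 → 12 → m, 0.3197/0.0416667 → 7 → h; chars mh.

RO10mh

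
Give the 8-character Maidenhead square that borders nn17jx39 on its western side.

Longitude extended square 3; −1 → 2.
The latitude characters are unchanged.

NN17jx29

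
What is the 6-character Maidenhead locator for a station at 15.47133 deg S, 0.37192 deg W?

Offset from 180°W / 90°S: lon 179.6281°, lat 74.5287°.
Field (20°×10°, letters A–R): 179.6281/20 → 8 → I, 74.5287/10 → 7 → H; chars IH.
Square (2°×1°, digits 0–9): 19.6281/2 → 9, 4.5287/1 → 4; chars 94.
Subsquare (5′×2.5′, letters a–x): 1.6281/0.0833333 → 19 → t, 0.5287/0.0416667 → 12 → m; chars tm.

IH94tm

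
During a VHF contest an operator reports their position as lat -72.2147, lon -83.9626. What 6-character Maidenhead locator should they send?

Offset from 180°W / 90°S: lon 96.0374°, lat 17.7853°.
Field: lon ⌊96.0374/20⌋ = 4 → E; lat ⌊17.7853/10⌋ = 1 → B.
Square: lon ⌊16.0374/2⌋ = 8; lat ⌊7.7853/1⌋ = 7.
Subsquare: lon ⌊0.0374/0.0833333⌋ = 0 → a; lat ⌊0.7853/0.0416667⌋ = 18 → s.

EB87as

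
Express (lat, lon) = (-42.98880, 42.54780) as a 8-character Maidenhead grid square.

LE17ga52

Add 180° to longitude and 90° to latitude: 222.54780, 47.01120.
Field: lon ⌊222.54780/20⌋ = 11 → L; lat ⌊47.01120/10⌋ = 4 → E.
Square: lon ⌊2.54780/2⌋ = 1; lat ⌊7.01120/1⌋ = 7.
Subsquare: lon ⌊0.54780/0.0833333⌋ = 6 → g; lat ⌊0.01120/0.0416667⌋ = 0 → a.
Extended square: lon ⌊0.04780/0.00833333⌋ = 5; lat ⌊0.01120/0.00416667⌋ = 2.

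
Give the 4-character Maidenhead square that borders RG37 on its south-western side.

Longitude square 3; −1 → 2.
Latitude square 7; −1 → 6.

RG26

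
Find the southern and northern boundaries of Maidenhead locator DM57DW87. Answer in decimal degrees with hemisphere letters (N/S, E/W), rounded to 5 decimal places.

37.94583° N, 37.95000° N

Field D=3, M=12: +3·20° lon, +12·10° lat → SW at lon -120°, lat 30°.
Square 5, 7: +5·2° lon, +7·1° lat → SW at lon -110°, lat 37°.
Subsquare d=3, w=22: +3·0.0833333° lon, +22·0.0416667° lat → SW at lon -109.75°, lat 37.9167°.
Extended square 8, 7: +8·0.00833333° lon, +7·0.00416667° lat → SW at lon -109.683°, lat 37.9458°.
Cell spans 0.00833333° lon × 0.00416667° lat.
south 37.94583° N, north 37.95000° N.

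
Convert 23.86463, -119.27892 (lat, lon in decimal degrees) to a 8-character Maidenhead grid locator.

DL03iu67

Add 180° to longitude and 90° to latitude: 60.72108, 113.86463.
Field (20°×10°, letters A–R): lon ⌊60.72108/20⌋ = 3 → D; lat ⌊113.86463/10⌋ = 11 → L.
Square (2°×1°, digits 0–9): lon ⌊0.72108/2⌋ = 0; lat ⌊3.86463/1⌋ = 3.
Subsquare (5′×2.5′, letters a–x): lon ⌊0.72108/0.0833333⌋ = 8 → i; lat ⌊0.86463/0.0416667⌋ = 20 → u.
Extended square (30″×15″, digits 0–9): lon ⌊0.05441/0.00833333⌋ = 6; lat ⌊0.03130/0.00416667⌋ = 7.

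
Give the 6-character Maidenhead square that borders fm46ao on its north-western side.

FM36xp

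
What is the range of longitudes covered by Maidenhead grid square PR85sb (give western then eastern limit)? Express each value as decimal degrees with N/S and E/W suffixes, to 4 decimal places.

137.5000° E, 137.5833° E

Field P=15, R=17: +15·20° lon, +17·10° lat → SW at lon 120°, lat 80°.
Square 8, 5: +8·2° lon, +5·1° lat → SW at lon 136°, lat 85°.
Subsquare s=18, b=1: +18·0.0833333° lon, +1·0.0416667° lat → SW at lon 137.5°, lat 85.0417°.
Cell spans 0.0833333° lon × 0.0416667° lat.
west 137.5000° E, east 137.5833° E.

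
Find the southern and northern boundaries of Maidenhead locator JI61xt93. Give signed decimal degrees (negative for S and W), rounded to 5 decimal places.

Field J=9, I=8: +9·20° lon, +8·10° lat → SW at lon 0°, lat -10°.
Square 6, 1: +6·2° lon, +1·1° lat → SW at lon 12°, lat -9°.
Subsquare x=23, t=19: +23·0.0833333° lon, +19·0.0416667° lat → SW at lon 13.9167°, lat -8.20833°.
Extended square 9, 3: +9·0.00833333° lon, +3·0.00416667° lat → SW at lon 13.9917°, lat -8.19583°.
Cell spans 0.00833333° lon × 0.00416667° lat.
south -8.19583, north -8.19167.

-8.19583, -8.19167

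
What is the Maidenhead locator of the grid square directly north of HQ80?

HQ81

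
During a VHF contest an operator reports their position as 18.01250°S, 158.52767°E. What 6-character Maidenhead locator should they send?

QH91gx

Add 180° to longitude and 90° to latitude: 338.5277, 71.9875.
Field: 338.5277/20 → 16 → Q, 71.9875/10 → 7 → H; chars QH.
Square: 18.5277/2 → 9, 1.9875/1 → 1; chars 91.
Subsquare: 0.5277/0.0833333 → 6 → g, 0.9875/0.0416667 → 23 → x; chars gx.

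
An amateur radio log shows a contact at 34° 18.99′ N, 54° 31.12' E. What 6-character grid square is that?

Offset from 180°W / 90°S: lon 234.5187°, lat 124.3165°.
Field: 234.5187/20 → 11 → L, 124.3165/10 → 12 → M; chars LM.
Square: 14.5187/2 → 7, 4.3165/1 → 4; chars 74.
Subsquare: 0.5187/0.0833333 → 6 → g, 0.3165/0.0416667 → 7 → h; chars gh.

LM74gh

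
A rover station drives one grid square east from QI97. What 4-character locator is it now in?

Longitude square 9; +1 → 10, wraps to 0, carry into field.
Longitude field Q = 16; +1 → 17 = R.
The latitude characters are unchanged.

RI07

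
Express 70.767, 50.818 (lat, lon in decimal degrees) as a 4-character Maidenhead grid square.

LQ50

Offset from 180°W / 90°S: lon 230.82°, lat 160.77°.
Field (20°×10°, letters A–R): lon ⌊230.82/20⌋ = 11 → L; lat ⌊160.77/10⌋ = 16 → Q.
Square (2°×1°, digits 0–9): lon ⌊10.82/2⌋ = 5; lat ⌊0.77/1⌋ = 0.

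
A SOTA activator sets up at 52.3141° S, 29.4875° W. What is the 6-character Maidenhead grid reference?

Add 180° to longitude and 90° to latitude: 150.5125, 37.6859.
Field: lon ⌊150.5125/20⌋ = 7 → H; lat ⌊37.6859/10⌋ = 3 → D.
Square: lon ⌊10.5125/2⌋ = 5; lat ⌊7.6859/1⌋ = 7.
Subsquare: lon ⌊0.5125/0.0833333⌋ = 6 → g; lat ⌊0.6859/0.0416667⌋ = 16 → q.

HD57gq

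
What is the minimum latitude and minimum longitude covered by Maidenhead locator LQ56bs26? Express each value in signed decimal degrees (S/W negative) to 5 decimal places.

76.77500, 50.10000

Field L=11, Q=16: +11·20° lon, +16·10° lat → SW at lon 40°, lat 70°.
Square 5, 6: +5·2° lon, +6·1° lat → SW at lon 50°, lat 76°.
Subsquare b=1, s=18: +1·0.0833333° lon, +18·0.0416667° lat → SW at lon 50.0833°, lat 76.75°.
Extended square 2, 6: +2·0.00833333° lon, +6·0.00416667° lat → SW at lon 50.1°, lat 76.775°.
latitude 76.77500, longitude 50.10000.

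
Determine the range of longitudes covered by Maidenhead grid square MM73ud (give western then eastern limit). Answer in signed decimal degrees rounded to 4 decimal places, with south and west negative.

75.6667, 75.7500

Field M=12, M=12: +12·20° lon, +12·10° lat → SW at lon 60°, lat 30°.
Square 7, 3: +7·2° lon, +3·1° lat → SW at lon 74°, lat 33°.
Subsquare u=20, d=3: +20·0.0833333° lon, +3·0.0416667° lat → SW at lon 75.6667°, lat 33.125°.
Cell spans 0.0833333° lon × 0.0416667° lat.
west 75.6667, east 75.7500.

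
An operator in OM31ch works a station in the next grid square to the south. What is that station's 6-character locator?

Latitude subsquare h = 7; −1 → 6 = g.
The longitude characters are unchanged.

OM31cg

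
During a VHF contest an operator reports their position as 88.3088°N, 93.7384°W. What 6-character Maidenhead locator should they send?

ER38dh

Offset from 180°W / 90°S: lon 86.2616°, lat 178.3088°.
Field (20°×10°, letters A–R): lon ⌊86.2616/20⌋ = 4 → E; lat ⌊178.3088/10⌋ = 17 → R.
Square (2°×1°, digits 0–9): lon ⌊6.2616/2⌋ = 3; lat ⌊8.3088/1⌋ = 8.
Subsquare (5′×2.5′, letters a–x): lon ⌊0.2616/0.0833333⌋ = 3 → d; lat ⌊0.3088/0.0416667⌋ = 7 → h.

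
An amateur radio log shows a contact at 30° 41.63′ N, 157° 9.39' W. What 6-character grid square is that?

Add 180° to longitude and 90° to latitude: 22.8435, 120.6938.
Field: lon ⌊22.8435/20⌋ = 1 → B; lat ⌊120.6938/10⌋ = 12 → M.
Square: lon ⌊2.8435/2⌋ = 1; lat ⌊0.6938/1⌋ = 0.
Subsquare: lon ⌊0.8435/0.0833333⌋ = 10 → k; lat ⌊0.6938/0.0416667⌋ = 16 → q.

BM10kq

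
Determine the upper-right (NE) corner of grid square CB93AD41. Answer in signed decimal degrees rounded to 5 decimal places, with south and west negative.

Field C=2, B=1: +2·20° lon, +1·10° lat → SW at lon -140°, lat -80°.
Square 9, 3: +9·2° lon, +3·1° lat → SW at lon -122°, lat -77°.
Subsquare a=0, d=3: +0·0.0833333° lon, +3·0.0416667° lat → SW at lon -122°, lat -76.875°.
Extended square 4, 1: +4·0.00833333° lon, +1·0.00416667° lat → SW at lon -121.967°, lat -76.8708°.
Cell spans 0.00833333° lon × 0.00416667° lat. NE corner is SW corner plus one full cell.
latitude -76.86667, longitude -121.95833.

-76.86667, -121.95833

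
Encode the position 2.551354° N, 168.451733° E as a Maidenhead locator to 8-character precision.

RJ42fn42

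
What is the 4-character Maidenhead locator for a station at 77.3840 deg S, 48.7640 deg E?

Offset from 180°W / 90°S: lon 228.76°, lat 12.62°.
Field (20°×10°, letters A–R): lon ⌊228.76/20⌋ = 11 → L; lat ⌊12.62/10⌋ = 1 → B.
Square (2°×1°, digits 0–9): lon ⌊8.76/2⌋ = 4; lat ⌊2.62/1⌋ = 2.

LB42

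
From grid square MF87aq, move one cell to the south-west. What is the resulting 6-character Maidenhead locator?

Longitude subsquare a = 0; −1 → -1, wraps to 23 = x, carry into square.
Longitude square 8; −1 → 7.
Latitude subsquare q = 16; −1 → 15 = p.

MF77xp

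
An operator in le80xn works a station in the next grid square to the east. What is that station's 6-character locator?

Longitude subsquare x = 23; +1 → 24, wraps to 0 = a, carry into square.
Longitude square 8; +1 → 9.
The latitude characters are unchanged.

LE90an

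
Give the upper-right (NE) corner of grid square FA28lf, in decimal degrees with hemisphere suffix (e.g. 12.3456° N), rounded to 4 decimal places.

Field F=5, A=0: +5·20° lon, +0·10° lat → SW at lon -80°, lat -90°.
Square 2, 8: +2·2° lon, +8·1° lat → SW at lon -76°, lat -82°.
Subsquare l=11, f=5: +11·0.0833333° lon, +5·0.0416667° lat → SW at lon -75.0833°, lat -81.7917°.
Cell spans 0.0833333° lon × 0.0416667° lat. NE corner is SW corner plus one full cell.
latitude 81.7500° S, longitude 75.0000° W.

81.7500° S, 75.0000° W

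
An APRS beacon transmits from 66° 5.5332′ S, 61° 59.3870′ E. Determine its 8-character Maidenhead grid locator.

MC03xv87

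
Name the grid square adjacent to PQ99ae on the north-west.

PQ89xf

Longitude subsquare a = 0; −1 → -1, wraps to 23 = x, carry into square.
Longitude square 9; −1 → 8.
Latitude subsquare e = 4; +1 → 5 = f.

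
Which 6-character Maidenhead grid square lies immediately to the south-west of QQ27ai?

Longitude subsquare a = 0; −1 → -1, wraps to 23 = x, carry into square.
Longitude square 2; −1 → 1.
Latitude subsquare i = 8; −1 → 7 = h.

QQ17xh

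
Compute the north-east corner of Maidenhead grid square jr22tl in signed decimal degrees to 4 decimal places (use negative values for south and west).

82.5000, 5.6667

Field J=9, R=17: +9·20° lon, +17·10° lat → SW at lon 0°, lat 80°.
Square 2, 2: +2·2° lon, +2·1° lat → SW at lon 4°, lat 82°.
Subsquare t=19, l=11: +19·0.0833333° lon, +11·0.0416667° lat → SW at lon 5.58333°, lat 82.4583°.
Cell spans 0.0833333° lon × 0.0416667° lat. NE corner is SW corner plus one full cell.
latitude 82.5000, longitude 5.6667.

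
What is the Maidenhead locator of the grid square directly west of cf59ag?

CF49xg

Longitude subsquare a = 0; −1 → -1, wraps to 23 = x, carry into square.
Longitude square 5; −1 → 4.
The latitude characters are unchanged.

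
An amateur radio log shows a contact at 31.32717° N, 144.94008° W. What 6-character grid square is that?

BM71mh

Add 180° to longitude and 90° to latitude: 35.0599, 121.3272.
Field: lon ⌊35.0599/20⌋ = 1 → B; lat ⌊121.3272/10⌋ = 12 → M.
Square: lon ⌊15.0599/2⌋ = 7; lat ⌊1.3272/1⌋ = 1.
Subsquare: lon ⌊1.0599/0.0833333⌋ = 12 → m; lat ⌊0.3272/0.0416667⌋ = 7 → h.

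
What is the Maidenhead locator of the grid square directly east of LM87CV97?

Longitude extended square 9; +1 → 10, wraps to 0, carry into subsquare.
Longitude subsquare c = 2; +1 → 3 = d.
The latitude characters are unchanged.

LM87dv07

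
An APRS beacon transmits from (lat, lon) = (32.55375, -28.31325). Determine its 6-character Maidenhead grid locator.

Add 180° to longitude and 90° to latitude: 151.6867, 122.5538.
Field (20°×10°, letters A–R): lon ⌊151.6867/20⌋ = 7 → H; lat ⌊122.5538/10⌋ = 12 → M.
Square (2°×1°, digits 0–9): lon ⌊11.6867/2⌋ = 5; lat ⌊2.5538/1⌋ = 2.
Subsquare (5′×2.5′, letters a–x): lon ⌊1.6867/0.0833333⌋ = 20 → u; lat ⌊0.5538/0.0416667⌋ = 13 → n.

HM52un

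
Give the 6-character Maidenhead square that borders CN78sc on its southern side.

CN78sb

Latitude subsquare c = 2; −1 → 1 = b.
The longitude characters are unchanged.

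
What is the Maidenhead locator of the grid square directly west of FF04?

EF94

Longitude square 0; −1 → -1, wraps to 9, carry into field.
Longitude field F = 5; −1 → 4 = E.
The latitude characters are unchanged.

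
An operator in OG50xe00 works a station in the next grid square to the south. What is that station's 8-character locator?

Latitude extended square 0; −1 → -1, wraps to 9, carry into subsquare.
Latitude subsquare e = 4; −1 → 3 = d.
The longitude characters are unchanged.

OG50xd09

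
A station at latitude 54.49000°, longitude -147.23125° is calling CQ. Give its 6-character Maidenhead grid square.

Offset from 180°W / 90°S: lon 32.7688°, lat 144.4900°.
Field: 32.7688/20 → 1 → B, 144.4900/10 → 14 → O; chars BO.
Square: 12.7688/2 → 6, 4.4900/1 → 4; chars 64.
Subsquare: 0.7688/0.0833333 → 9 → j, 0.4900/0.0416667 → 11 → l; chars jl.

BO64jl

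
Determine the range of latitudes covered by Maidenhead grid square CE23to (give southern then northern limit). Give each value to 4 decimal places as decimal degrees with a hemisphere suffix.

Field C=2, E=4: +2·20° lon, +4·10° lat → SW at lon -140°, lat -50°.
Square 2, 3: +2·2° lon, +3·1° lat → SW at lon -136°, lat -47°.
Subsquare t=19, o=14: +19·0.0833333° lon, +14·0.0416667° lat → SW at lon -134.417°, lat -46.4167°.
Cell spans 0.0833333° lon × 0.0416667° lat.
south 46.4167° S, north 46.3750° S.

46.4167° S, 46.3750° S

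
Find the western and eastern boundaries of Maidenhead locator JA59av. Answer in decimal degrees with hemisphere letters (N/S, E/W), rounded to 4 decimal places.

10.0000° E, 10.0833° E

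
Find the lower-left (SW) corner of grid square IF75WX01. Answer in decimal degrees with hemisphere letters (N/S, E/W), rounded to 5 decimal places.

Field I=8, F=5: +8·20° lon, +5·10° lat → SW at lon -20°, lat -40°.
Square 7, 5: +7·2° lon, +5·1° lat → SW at lon -6°, lat -35°.
Subsquare w=22, x=23: +22·0.0833333° lon, +23·0.0416667° lat → SW at lon -4.16667°, lat -34.0417°.
Extended square 0, 1: +0·0.00833333° lon, +1·0.00416667° lat → SW at lon -4.16667°, lat -34.0375°.
latitude 34.03750° S, longitude 4.16667° W.

34.03750° S, 4.16667° W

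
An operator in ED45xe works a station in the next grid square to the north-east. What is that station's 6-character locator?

ED55af

Longitude subsquare x = 23; +1 → 24, wraps to 0 = a, carry into square.
Longitude square 4; +1 → 5.
Latitude subsquare e = 4; +1 → 5 = f.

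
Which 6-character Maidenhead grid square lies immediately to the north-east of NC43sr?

NC43ts

Longitude subsquare s = 18; +1 → 19 = t.
Latitude subsquare r = 17; +1 → 18 = s.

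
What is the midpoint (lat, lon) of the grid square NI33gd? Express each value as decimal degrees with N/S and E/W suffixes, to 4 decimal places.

6.8542° S, 86.5417° E

Field N=13, I=8: +13·20° lon, +8·10° lat → SW at lon 80°, lat -10°.
Square 3, 3: +3·2° lon, +3·1° lat → SW at lon 86°, lat -7°.
Subsquare g=6, d=3: +6·0.0833333° lon, +3·0.0416667° lat → SW at lon 86.5°, lat -6.875°.
Cell spans 0.0833333° lon × 0.0416667° lat. Centre is SW corner plus half of each.
latitude 6.8542° S, longitude 86.5417° E.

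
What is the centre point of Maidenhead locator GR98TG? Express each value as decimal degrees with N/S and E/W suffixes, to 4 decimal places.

88.2708° N, 40.3750° W

Field G=6, R=17: +6·20° lon, +17·10° lat → SW at lon -60°, lat 80°.
Square 9, 8: +9·2° lon, +8·1° lat → SW at lon -42°, lat 88°.
Subsquare t=19, g=6: +19·0.0833333° lon, +6·0.0416667° lat → SW at lon -40.4167°, lat 88.25°.
Cell spans 0.0833333° lon × 0.0416667° lat. Centre is SW corner plus half of each.
latitude 88.2708° N, longitude 40.3750° W.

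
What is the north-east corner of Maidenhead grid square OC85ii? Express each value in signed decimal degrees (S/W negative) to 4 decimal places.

-64.6250, 116.7500

Field O=14, C=2: +14·20° lon, +2·10° lat → SW at lon 100°, lat -70°.
Square 8, 5: +8·2° lon, +5·1° lat → SW at lon 116°, lat -65°.
Subsquare i=8, i=8: +8·0.0833333° lon, +8·0.0416667° lat → SW at lon 116.667°, lat -64.6667°.
Cell spans 0.0833333° lon × 0.0416667° lat. NE corner is SW corner plus one full cell.
latitude -64.6250, longitude 116.7500.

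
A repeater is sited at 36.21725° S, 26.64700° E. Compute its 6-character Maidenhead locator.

Offset from 180°W / 90°S: lon 206.6470°, lat 53.7828°.
Field (20°×10°, letters A–R): lon ⌊206.6470/20⌋ = 10 → K; lat ⌊53.7828/10⌋ = 5 → F.
Square (2°×1°, digits 0–9): lon ⌊6.6470/2⌋ = 3; lat ⌊3.7828/1⌋ = 3.
Subsquare (5′×2.5′, letters a–x): lon ⌊0.6470/0.0833333⌋ = 7 → h; lat ⌊0.7828/0.0416667⌋ = 18 → s.

KF33hs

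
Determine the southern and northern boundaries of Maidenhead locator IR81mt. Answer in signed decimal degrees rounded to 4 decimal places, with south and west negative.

Field I=8, R=17: +8·20° lon, +17·10° lat → SW at lon -20°, lat 80°.
Square 8, 1: +8·2° lon, +1·1° lat → SW at lon -4°, lat 81°.
Subsquare m=12, t=19: +12·0.0833333° lon, +19·0.0416667° lat → SW at lon -3°, lat 81.7917°.
Cell spans 0.0833333° lon × 0.0416667° lat.
south 81.7917, north 81.8333.

81.7917, 81.8333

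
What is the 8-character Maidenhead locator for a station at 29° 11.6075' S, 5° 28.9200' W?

IG70gt23

Shift to the Maidenhead origin (180°W, 90°S): lon 174.51800, lat 60.80654.
Field: 174.51800/20 → 8 → I, 60.80654/10 → 6 → G; chars IG.
Square: 14.51800/2 → 7, 0.80654/1 → 0; chars 70.
Subsquare: 0.51800/0.0833333 → 6 → g, 0.80654/0.0416667 → 19 → t; chars gt.
Extended square: 0.01800/0.00833333 → 2, 0.01488/0.00416667 → 3; chars 23.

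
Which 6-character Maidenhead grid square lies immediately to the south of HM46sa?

HM45sx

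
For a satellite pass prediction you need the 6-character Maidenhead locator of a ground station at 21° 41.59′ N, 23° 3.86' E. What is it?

Offset from 180°W / 90°S: lon 203.0643°, lat 111.6932°.
Field (20°×10°, letters A–R): lon ⌊203.0643/20⌋ = 10 → K; lat ⌊111.6932/10⌋ = 11 → L.
Square (2°×1°, digits 0–9): lon ⌊3.0643/2⌋ = 1; lat ⌊1.6932/1⌋ = 1.
Subsquare (5′×2.5′, letters a–x): lon ⌊1.0643/0.0833333⌋ = 12 → m; lat ⌊0.6932/0.0416667⌋ = 16 → q.

KL11mq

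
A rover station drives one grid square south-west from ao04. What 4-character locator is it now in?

RO93

Longitude square 0; −1 → -1, wraps to 9, carry into field.
Longitude field A = 0; −1 → -1, wraps to 17 = R, wrapping around the antimeridian.
Latitude square 4; −1 → 3.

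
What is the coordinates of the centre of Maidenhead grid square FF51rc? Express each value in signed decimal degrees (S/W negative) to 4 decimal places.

-38.8958, -68.5417

Field F=5, F=5: +5·20° lon, +5·10° lat → SW at lon -80°, lat -40°.
Square 5, 1: +5·2° lon, +1·1° lat → SW at lon -70°, lat -39°.
Subsquare r=17, c=2: +17·0.0833333° lon, +2·0.0416667° lat → SW at lon -68.5833°, lat -38.9167°.
Cell spans 0.0833333° lon × 0.0416667° lat. Centre is SW corner plus half of each.
latitude -38.8958, longitude -68.5417.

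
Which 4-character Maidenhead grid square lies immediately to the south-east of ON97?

PN06

Longitude square 9; +1 → 10, wraps to 0, carry into field.
Longitude field O = 14; +1 → 15 = P.
Latitude square 7; −1 → 6.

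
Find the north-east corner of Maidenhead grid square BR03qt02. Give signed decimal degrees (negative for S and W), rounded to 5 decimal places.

83.80417, -158.65833

Field B=1, R=17: +1·20° lon, +17·10° lat → SW at lon -160°, lat 80°.
Square 0, 3: +0·2° lon, +3·1° lat → SW at lon -160°, lat 83°.
Subsquare q=16, t=19: +16·0.0833333° lon, +19·0.0416667° lat → SW at lon -158.667°, lat 83.7917°.
Extended square 0, 2: +0·0.00833333° lon, +2·0.00416667° lat → SW at lon -158.667°, lat 83.8°.
Cell spans 0.00833333° lon × 0.00416667° lat. NE corner is SW corner plus one full cell.
latitude 83.80417, longitude -158.65833.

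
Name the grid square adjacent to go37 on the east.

Longitude square 3; +1 → 4.
The latitude characters are unchanged.

GO47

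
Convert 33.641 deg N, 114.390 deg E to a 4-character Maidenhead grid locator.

Shift to the Maidenhead origin (180°W, 90°S): lon 294.39, lat 123.64.
Field: lon ⌊294.39/20⌋ = 14 → O; lat ⌊123.64/10⌋ = 12 → M.
Square: lon ⌊14.39/2⌋ = 7; lat ⌊3.64/1⌋ = 3.

OM73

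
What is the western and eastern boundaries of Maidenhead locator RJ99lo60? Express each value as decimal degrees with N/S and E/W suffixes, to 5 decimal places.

178.96667° E, 178.97500° E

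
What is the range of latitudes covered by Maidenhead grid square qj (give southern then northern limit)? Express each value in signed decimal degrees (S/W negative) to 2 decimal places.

Field Q=16, J=9: +16·20° lon, +9·10° lat → SW at lon 140°, lat 0°.
Cell spans 20° lon × 10° lat.
south 0.00, north 10.00.

0.00, 10.00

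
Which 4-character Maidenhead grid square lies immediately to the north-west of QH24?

Longitude square 2; −1 → 1.
Latitude square 4; +1 → 5.

QH15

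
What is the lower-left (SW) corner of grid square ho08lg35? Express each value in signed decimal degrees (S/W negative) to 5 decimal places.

Field H=7, O=14: +7·20° lon, +14·10° lat → SW at lon -40°, lat 50°.
Square 0, 8: +0·2° lon, +8·1° lat → SW at lon -40°, lat 58°.
Subsquare l=11, g=6: +11·0.0833333° lon, +6·0.0416667° lat → SW at lon -39.0833°, lat 58.25°.
Extended square 3, 5: +3·0.00833333° lon, +5·0.00416667° lat → SW at lon -39.0583°, lat 58.2708°.
latitude 58.27083, longitude -39.05833.

58.27083, -39.05833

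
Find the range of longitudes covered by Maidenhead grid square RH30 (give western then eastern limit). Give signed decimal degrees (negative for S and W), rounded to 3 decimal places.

166.000, 168.000

Field R=17, H=7: +17·20° lon, +7·10° lat → SW at lon 160°, lat -20°.
Square 3, 0: +3·2° lon, +0·1° lat → SW at lon 166°, lat -20°.
Cell spans 2° lon × 1° lat.
west 166.000, east 168.000.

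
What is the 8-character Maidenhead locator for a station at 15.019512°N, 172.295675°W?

Shift to the Maidenhead origin (180°W, 90°S): lon 7.70433, lat 105.01951.
Field (20°×10°, letters A–R): 7.70433/20 → 0 → A, 105.01951/10 → 10 → K; chars AK.
Square (2°×1°, digits 0–9): 7.70433/2 → 3, 5.01951/1 → 5; chars 35.
Subsquare (5′×2.5′, letters a–x): 1.70433/0.0833333 → 20 → u, 0.01951/0.0416667 → 0 → a; chars ua.
Extended square (30″×15″, digits 0–9): 0.03766/0.00833333 → 4, 0.01951/0.00416667 → 4; chars 44.

AK35ua44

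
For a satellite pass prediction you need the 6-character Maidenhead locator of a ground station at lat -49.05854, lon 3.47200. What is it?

JE10rw

Shift to the Maidenhead origin (180°W, 90°S): lon 183.4720, lat 40.9415.
Field: lon ⌊183.4720/20⌋ = 9 → J; lat ⌊40.9415/10⌋ = 4 → E.
Square: lon ⌊3.4720/2⌋ = 1; lat ⌊0.9415/1⌋ = 0.
Subsquare: lon ⌊1.4720/0.0833333⌋ = 17 → r; lat ⌊0.9415/0.0416667⌋ = 22 → w.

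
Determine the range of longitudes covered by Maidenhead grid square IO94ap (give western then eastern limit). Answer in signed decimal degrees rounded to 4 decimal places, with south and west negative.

-2.0000, -1.9167

Field I=8, O=14: +8·20° lon, +14·10° lat → SW at lon -20°, lat 50°.
Square 9, 4: +9·2° lon, +4·1° lat → SW at lon -2°, lat 54°.
Subsquare a=0, p=15: +0·0.0833333° lon, +15·0.0416667° lat → SW at lon -2°, lat 54.625°.
Cell spans 0.0833333° lon × 0.0416667° lat.
west -2.0000, east -1.9167.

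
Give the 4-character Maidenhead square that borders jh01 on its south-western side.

IH90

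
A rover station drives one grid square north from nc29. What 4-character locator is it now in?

Latitude square 9; +1 → 10, wraps to 0, carry into field.
Latitude field C = 2; +1 → 3 = D.
The longitude characters are unchanged.

ND20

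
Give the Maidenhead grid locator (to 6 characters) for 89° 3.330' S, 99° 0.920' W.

EA00lw

Offset from 180°W / 90°S: lon 80.9847°, lat 0.9445°.
Field: 80.9847/20 → 4 → E, 0.9445/10 → 0 → A; chars EA.
Square: 0.9847/2 → 0, 0.9445/1 → 0; chars 00.
Subsquare: 0.9847/0.0833333 → 11 → l, 0.9445/0.0416667 → 22 → w; chars lw.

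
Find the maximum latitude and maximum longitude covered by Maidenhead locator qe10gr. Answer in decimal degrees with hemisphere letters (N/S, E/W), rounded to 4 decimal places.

49.2500° S, 142.5833° E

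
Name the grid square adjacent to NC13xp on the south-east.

Longitude subsquare x = 23; +1 → 24, wraps to 0 = a, carry into square.
Longitude square 1; +1 → 2.
Latitude subsquare p = 15; −1 → 14 = o.

NC23ao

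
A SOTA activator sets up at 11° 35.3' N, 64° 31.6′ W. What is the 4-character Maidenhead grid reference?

FK71

Offset from 180°W / 90°S: lon 115.47°, lat 101.59°.
Field (20°×10°, letters A–R): 115.47/20 → 5 → F, 101.59/10 → 10 → K; chars FK.
Square (2°×1°, digits 0–9): 15.47/2 → 7, 1.59/1 → 1; chars 71.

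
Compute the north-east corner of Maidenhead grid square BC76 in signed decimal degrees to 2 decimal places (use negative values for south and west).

-63.00, -144.00

Field B=1, C=2: +1·20° lon, +2·10° lat → SW at lon -160°, lat -70°.
Square 7, 6: +7·2° lon, +6·1° lat → SW at lon -146°, lat -64°.
Cell spans 2° lon × 1° lat. NE corner is SW corner plus one full cell.
latitude -63.00, longitude -144.00.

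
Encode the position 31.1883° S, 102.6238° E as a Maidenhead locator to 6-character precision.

OF18ht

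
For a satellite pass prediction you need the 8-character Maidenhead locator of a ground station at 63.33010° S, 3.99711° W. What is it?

IC86aq00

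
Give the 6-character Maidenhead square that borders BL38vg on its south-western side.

Longitude subsquare v = 21; −1 → 20 = u.
Latitude subsquare g = 6; −1 → 5 = f.

BL38uf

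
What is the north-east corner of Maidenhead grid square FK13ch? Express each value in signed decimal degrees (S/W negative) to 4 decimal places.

13.3333, -77.7500

Field F=5, K=10: +5·20° lon, +10·10° lat → SW at lon -80°, lat 10°.
Square 1, 3: +1·2° lon, +3·1° lat → SW at lon -78°, lat 13°.
Subsquare c=2, h=7: +2·0.0833333° lon, +7·0.0416667° lat → SW at lon -77.8333°, lat 13.2917°.
Cell spans 0.0833333° lon × 0.0416667° lat. NE corner is SW corner plus one full cell.
latitude 13.3333, longitude -77.7500.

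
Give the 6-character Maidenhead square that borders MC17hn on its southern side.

MC17hm

Latitude subsquare n = 13; −1 → 12 = m.
The longitude characters are unchanged.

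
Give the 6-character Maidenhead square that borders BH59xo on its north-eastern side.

Longitude subsquare x = 23; +1 → 24, wraps to 0 = a, carry into square.
Longitude square 5; +1 → 6.
Latitude subsquare o = 14; +1 → 15 = p.

BH69ap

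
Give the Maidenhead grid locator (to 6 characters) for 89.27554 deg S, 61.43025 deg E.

MA00rr

Add 180° to longitude and 90° to latitude: 241.4303, 0.7245.
Field (20°×10°, letters A–R): 241.4303/20 → 12 → M, 0.7245/10 → 0 → A; chars MA.
Square (2°×1°, digits 0–9): 1.4303/2 → 0, 0.7245/1 → 0; chars 00.
Subsquare (5′×2.5′, letters a–x): 1.4303/0.0833333 → 17 → r, 0.7245/0.0416667 → 17 → r; chars rr.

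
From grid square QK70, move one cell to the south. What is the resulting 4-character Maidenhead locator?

QJ79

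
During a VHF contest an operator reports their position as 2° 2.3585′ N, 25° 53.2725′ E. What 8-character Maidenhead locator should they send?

KJ22wa69

Add 180° to longitude and 90° to latitude: 205.88788, 92.03931.
Field: 205.88788/20 → 10 → K, 92.03931/10 → 9 → J; chars KJ.
Square: 5.88788/2 → 2, 2.03931/1 → 2; chars 22.
Subsquare: 1.88788/0.0833333 → 22 → w, 0.03931/0.0416667 → 0 → a; chars wa.
Extended square: 0.05454/0.00833333 → 6, 0.03931/0.00416667 → 9; chars 69.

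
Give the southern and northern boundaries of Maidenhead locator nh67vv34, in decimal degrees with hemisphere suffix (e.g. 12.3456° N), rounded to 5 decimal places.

Field N=13, H=7: +13·20° lon, +7·10° lat → SW at lon 80°, lat -20°.
Square 6, 7: +6·2° lon, +7·1° lat → SW at lon 92°, lat -13°.
Subsquare v=21, v=21: +21·0.0833333° lon, +21·0.0416667° lat → SW at lon 93.75°, lat -12.125°.
Extended square 3, 4: +3·0.00833333° lon, +4·0.00416667° lat → SW at lon 93.775°, lat -12.1083°.
Cell spans 0.00833333° lon × 0.00416667° lat.
south 12.10833° S, north 12.10417° S.

12.10833° S, 12.10417° S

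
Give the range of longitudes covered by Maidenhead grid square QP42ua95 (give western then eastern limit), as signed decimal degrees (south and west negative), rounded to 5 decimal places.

149.74167, 149.75000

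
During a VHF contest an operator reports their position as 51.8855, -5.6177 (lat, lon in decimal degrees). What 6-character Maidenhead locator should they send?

Add 180° to longitude and 90° to latitude: 174.3823, 141.8855.
Field: 174.3823/20 → 8 → I, 141.8855/10 → 14 → O; chars IO.
Square: 14.3823/2 → 7, 1.8855/1 → 1; chars 71.
Subsquare: 0.3823/0.0833333 → 4 → e, 0.8855/0.0416667 → 21 → v; chars ev.

IO71ev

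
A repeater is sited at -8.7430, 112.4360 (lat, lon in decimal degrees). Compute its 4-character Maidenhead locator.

Offset from 180°W / 90°S: lon 292.44°, lat 81.26°.
Field: 292.44/20 → 14 → O, 81.26/10 → 8 → I; chars OI.
Square: 12.44/2 → 6, 1.26/1 → 1; chars 61.

OI61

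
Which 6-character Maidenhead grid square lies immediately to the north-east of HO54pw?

Longitude subsquare p = 15; +1 → 16 = q.
Latitude subsquare w = 22; +1 → 23 = x.

HO54qx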